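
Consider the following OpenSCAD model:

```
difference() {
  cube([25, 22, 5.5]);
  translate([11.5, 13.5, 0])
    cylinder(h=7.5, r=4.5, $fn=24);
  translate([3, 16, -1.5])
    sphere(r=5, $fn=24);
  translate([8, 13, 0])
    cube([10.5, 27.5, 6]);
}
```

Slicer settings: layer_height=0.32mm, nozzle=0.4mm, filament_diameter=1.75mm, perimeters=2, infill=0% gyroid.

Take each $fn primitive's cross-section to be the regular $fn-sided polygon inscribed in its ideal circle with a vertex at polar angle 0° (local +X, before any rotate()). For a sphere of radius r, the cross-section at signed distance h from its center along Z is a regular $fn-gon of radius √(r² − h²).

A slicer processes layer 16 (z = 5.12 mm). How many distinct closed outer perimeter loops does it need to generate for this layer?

At z = 5.12 mm: the 25×22 cube contributes its full rectangle; the r=4.5 cylinder at (11.5, 13.5) contributes a regular 24-gon of circumradius 4.5; the sphere at (3, 16) is absent (|z−center|=6.620 > r=5); the cube at (8, 13) (footprint 10.5×27.5) is included at this height; After the difference (first − rest): starting from the 25×22 cube, the r=4.5 cylinder at (11.5, 13.5) lies wholly inside it (removes its full 62.89 mm² and its 28.19 mm outline becomes a hole wall); the 10.5×27.5 cube at (8, 13) partially overlaps it — only the 60.92 mm² overlap (of its 288.75 mm²) is removed, clipping the outline — 1 connected region. The result has 1 disconnected region.

1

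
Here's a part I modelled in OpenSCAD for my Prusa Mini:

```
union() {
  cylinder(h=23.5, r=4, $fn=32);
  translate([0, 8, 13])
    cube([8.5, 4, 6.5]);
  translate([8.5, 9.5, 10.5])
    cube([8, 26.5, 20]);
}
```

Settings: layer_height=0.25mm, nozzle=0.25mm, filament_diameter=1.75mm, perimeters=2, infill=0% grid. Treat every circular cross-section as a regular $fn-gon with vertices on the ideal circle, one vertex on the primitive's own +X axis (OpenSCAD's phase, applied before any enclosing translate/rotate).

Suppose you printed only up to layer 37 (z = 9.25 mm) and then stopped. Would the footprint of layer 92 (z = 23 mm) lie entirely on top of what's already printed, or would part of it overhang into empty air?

Compare the two slices. At z = 9.25: the r=4 cylinder gives a regular 32-gon of circumradius 4 (constant along its height) (area = (32/2)·4.000²·sin(360°/32) = 49.94 mm²); the cube at (0, 8) is not intersected at this z (z outside [13, 19.5]); the cube at (8.5, 9.5) is not intersected at this z (z outside [10.5, 30.5]); Merging all regions: only the r=4 cylinder is present, so the union is just that shape — area = 49.94 mm². At z = 23: the r=4 cylinder contributes a regular 32-gon of circumradius 4 (area = (32/2)·4.000²·sin(360°/32) = 49.94 mm²); the cube at (0, 8) is absent (z outside [13, 19.5]); the 8×26.5 cube at (8.5, 9.5) contributes its full rectangle (area 212.00 mm²); Merging all regions: the 2 present regions are separate (no shared area or edge), so areas and boundary lengths simply add and each stays a separate island — area = 261.94 mm². Checking containment: at z = 23 the cross-section extends beyond the z = 9.25 cross-section by about 212.00 mm².

part overhangs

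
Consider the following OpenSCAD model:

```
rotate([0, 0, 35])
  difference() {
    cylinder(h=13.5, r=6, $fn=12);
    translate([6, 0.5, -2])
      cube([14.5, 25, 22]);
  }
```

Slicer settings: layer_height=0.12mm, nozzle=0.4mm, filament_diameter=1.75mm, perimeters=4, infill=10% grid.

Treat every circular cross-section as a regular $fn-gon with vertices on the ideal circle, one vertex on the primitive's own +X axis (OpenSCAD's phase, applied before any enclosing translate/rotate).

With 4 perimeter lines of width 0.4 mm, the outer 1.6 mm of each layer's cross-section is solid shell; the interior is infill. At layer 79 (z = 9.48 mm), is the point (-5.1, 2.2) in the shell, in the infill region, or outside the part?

At z = 9.48 mm: the r=6 cylinder contributes a regular 12-gon of circumradius 6; the cube at (6, 0.5) (footprint 14.5×25) is included at this height; Subtracting the remaining from the first: starting from the r=6 cylinder, the 14.5×25 cube at (6, 0.5) misses the remaining region (no effect) — 1 connected region; (rotated 35° about Z; rotation is an isometry so areas/perimeters/island counts are preserved). Overall, the cross-section is a single solid region. Undo the 35° rotation: the query point maps to (-2.916, 4.727) in the un-rotated model frame. The nearest boundary edge runs (-5.20, 3.00)→(-3.00, 5.20); distance from the point to it = 0.39 mm. The point is inside the cross-section, 0.39 mm from the nearest boundary — within the 1.6 mm shell band (4 × 0.4).

shell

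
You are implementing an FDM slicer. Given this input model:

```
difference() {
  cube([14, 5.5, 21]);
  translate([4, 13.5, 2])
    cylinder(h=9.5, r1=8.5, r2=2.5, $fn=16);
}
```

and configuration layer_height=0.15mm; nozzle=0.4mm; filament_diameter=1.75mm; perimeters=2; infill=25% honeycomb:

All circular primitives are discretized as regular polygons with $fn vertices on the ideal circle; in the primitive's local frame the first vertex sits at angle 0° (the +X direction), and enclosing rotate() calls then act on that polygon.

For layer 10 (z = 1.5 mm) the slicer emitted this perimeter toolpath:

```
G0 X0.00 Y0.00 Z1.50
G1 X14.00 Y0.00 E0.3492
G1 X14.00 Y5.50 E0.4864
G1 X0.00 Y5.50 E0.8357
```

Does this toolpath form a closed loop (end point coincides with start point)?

no

Start point (G0): (0.00, 0.00). End point (last G1): the path does not return to the start — open.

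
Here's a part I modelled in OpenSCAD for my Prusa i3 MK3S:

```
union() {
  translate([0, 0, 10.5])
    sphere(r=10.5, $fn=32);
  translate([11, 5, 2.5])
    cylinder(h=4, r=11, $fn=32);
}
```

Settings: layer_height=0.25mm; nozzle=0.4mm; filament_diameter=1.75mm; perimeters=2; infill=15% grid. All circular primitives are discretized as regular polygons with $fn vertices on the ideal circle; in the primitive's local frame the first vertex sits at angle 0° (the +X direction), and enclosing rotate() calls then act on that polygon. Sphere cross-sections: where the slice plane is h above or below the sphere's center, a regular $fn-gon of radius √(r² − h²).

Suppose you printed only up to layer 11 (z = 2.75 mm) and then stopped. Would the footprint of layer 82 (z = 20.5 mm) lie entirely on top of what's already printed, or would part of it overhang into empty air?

entirely on top

Compare the two slices. At z = 2.75: the r=10.5 sphere contributes a regular 32-gon of circumradius √(10.5²−7.75²) = 7.084 (area = (32/2)·7.084²·sin(360°/32) = 156.66 mm²); the cylinder at (11, 5): section is a regular 32-gon, circumradius r=11 (area = (32/2)·11.000²·sin(360°/32) = 377.69 mm²); Merging all regions: the regions partially overlap — summed areas 534.35 mm² minus the doubly-counted overlap 52.93 mm² gives 481.42 mm² — area = 481.42 mm². At z = 20.5: the r=10.5 sphere slices to a regular 32-gon of circumradius 3.202 (√(r²−h²) with h=10 from center) (area = (32/2)·3.202²·sin(360°/32) = 31.99 mm²); the cylinder at (11, 5) is absent (z outside [2.5, 6.5]); Merging all regions: only the r=10.5 sphere is present, so the union is just that shape — area = 31.99 mm². Checking containment: the cross-section at z = 20.5 is a subset of the cross-section at z = 2.75.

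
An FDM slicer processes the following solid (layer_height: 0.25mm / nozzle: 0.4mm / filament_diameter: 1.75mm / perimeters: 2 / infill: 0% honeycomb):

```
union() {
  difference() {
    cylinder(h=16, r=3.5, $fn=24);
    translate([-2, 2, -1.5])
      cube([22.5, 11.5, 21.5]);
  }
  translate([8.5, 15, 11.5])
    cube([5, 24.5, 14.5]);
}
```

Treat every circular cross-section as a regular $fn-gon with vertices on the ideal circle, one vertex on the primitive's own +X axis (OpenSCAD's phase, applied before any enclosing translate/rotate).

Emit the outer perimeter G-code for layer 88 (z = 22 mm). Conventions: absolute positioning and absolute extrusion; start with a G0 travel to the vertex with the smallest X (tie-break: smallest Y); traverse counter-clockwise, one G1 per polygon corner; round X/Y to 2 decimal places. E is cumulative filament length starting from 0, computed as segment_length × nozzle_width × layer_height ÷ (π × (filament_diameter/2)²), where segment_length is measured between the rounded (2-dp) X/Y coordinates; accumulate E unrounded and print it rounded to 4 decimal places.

G0 X8.50 Y15.00 Z22.00
G1 X13.50 Y15.00 E0.2079
G1 X13.50 Y39.50 E1.2265
G1 X8.50 Y39.50 E1.4343
G1 X8.50 Y15.00 E2.4529

At z = 22 mm: the cylinder is absent (z outside [0, 16]); the cube at (-2, 2) does not reach this height (z outside [-1.5, 20]); After the difference (first − rest): the first operand is absent here, so nothing remains; the cube at (8.5, 15) is present — its section is the full 5×24.5 rectangle; Taking the union: only the 5×24.5 cube at (8.5, 15) is present, so the union is just that shape — 1 connected region. The outline is a single polygon with 4 vertices. Extrusion per mm of travel: 0.4 × 0.25 / (π × 0.875²) = 0.041575. Accumulating E over each segment gives final E = 2.4529.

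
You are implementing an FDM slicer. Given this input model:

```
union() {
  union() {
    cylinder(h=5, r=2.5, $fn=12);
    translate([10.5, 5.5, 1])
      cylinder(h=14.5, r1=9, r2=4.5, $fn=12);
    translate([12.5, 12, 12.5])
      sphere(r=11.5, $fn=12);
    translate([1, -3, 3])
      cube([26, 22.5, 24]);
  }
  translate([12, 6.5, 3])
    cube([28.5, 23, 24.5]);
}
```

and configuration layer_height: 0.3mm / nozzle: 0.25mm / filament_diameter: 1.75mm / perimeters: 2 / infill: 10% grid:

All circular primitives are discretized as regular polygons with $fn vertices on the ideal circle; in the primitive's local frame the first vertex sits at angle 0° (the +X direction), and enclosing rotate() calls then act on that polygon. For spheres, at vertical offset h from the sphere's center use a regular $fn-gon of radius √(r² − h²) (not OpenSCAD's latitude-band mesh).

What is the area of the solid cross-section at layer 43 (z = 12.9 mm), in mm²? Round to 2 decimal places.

1065.07 mm²

At z = 12.9 mm: the cylinder is absent (z outside [0, 5]); the cone at (10.5, 5.5) (r1=9→r2=4.5) has section circumradius 5.307 here — a regular 12-gon (area = (12/2)·5.307²·sin(360°/12) = 84.49 mm²); the r=11.5 sphere at (12.5, 12) slices to a regular 12-gon of circumradius 11.493 (√(r²−h²) with h=0.4 from center) (area = (12/2)·11.493²·sin(360°/12) = 396.27 mm²); the cube at (1, -3) (footprint 26×22.5) is included at this height (area 585.00 mm²); Combining (union): the regions partially overlap — summed areas 1065.76 mm² minus the doubly-counted overlap 437.70 mm² gives 628.06 mm² — area = 628.06 mm²; the 28.5×23 cube at (12, 6.5) contributes its full rectangle (area 655.50 mm²); Merging all regions: the regions partially overlap — summed areas 1283.56 mm² minus the doubly-counted overlap 218.49 mm² gives 1065.07 mm² — area = 1065.07 mm². Overall, the cross-section is a single solid region. Net area = 1065.07 mm².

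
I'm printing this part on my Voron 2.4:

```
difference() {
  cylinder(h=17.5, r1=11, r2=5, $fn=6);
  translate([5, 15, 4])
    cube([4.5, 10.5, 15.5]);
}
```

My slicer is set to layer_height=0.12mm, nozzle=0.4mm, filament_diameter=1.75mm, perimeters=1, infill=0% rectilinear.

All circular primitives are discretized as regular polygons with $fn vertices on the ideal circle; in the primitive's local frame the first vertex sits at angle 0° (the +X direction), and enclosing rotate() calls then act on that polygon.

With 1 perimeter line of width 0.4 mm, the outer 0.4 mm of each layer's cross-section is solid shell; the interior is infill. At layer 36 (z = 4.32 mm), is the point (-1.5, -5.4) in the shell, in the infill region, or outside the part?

At z = 4.32 mm: the cone (r1=11→r2=5) has section circumradius 9.519 here — a regular 6-gon; the cube at (5, 15) (footprint 4.5×10.5) is included at this height; After the difference (first − rest): starting from the cone, the 4.5×10.5 cube at (5, 15) misses the remaining region (no effect) — 1 connected region. Overall, the cross-section is a single solid region. The nearest boundary edge runs (4.76, -8.24)→(-4.76, -8.24); distance from the point to it = 2.84 mm. The point is inside the cross-section and 2.84 mm from the nearest boundary — more than the 0.4 mm shell width (1 × 0.4), so it's in the infill interior.

infill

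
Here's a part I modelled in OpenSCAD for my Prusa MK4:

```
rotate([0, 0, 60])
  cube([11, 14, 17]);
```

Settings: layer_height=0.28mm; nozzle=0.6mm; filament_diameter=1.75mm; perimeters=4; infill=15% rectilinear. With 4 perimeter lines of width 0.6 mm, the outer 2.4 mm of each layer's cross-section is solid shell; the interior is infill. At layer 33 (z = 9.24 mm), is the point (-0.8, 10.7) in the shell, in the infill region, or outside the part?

shell

At z = 9.24 mm: the 11×14 cube contributes its full rectangle; (rotated 60° about Z; rotation is an isometry so areas/perimeters/island counts are preserved). Overall, the cross-section is a single solid region. Undo the 60° rotation: the query point maps to (8.866, 6.043) in the un-rotated model frame. The nearest boundary edge runs (11.00, 0.00)→(11.00, 14.00); distance from the point to it = 2.13 mm. The point is inside the cross-section, 2.13 mm from the nearest boundary — within the 2.4 mm shell band (4 × 0.6).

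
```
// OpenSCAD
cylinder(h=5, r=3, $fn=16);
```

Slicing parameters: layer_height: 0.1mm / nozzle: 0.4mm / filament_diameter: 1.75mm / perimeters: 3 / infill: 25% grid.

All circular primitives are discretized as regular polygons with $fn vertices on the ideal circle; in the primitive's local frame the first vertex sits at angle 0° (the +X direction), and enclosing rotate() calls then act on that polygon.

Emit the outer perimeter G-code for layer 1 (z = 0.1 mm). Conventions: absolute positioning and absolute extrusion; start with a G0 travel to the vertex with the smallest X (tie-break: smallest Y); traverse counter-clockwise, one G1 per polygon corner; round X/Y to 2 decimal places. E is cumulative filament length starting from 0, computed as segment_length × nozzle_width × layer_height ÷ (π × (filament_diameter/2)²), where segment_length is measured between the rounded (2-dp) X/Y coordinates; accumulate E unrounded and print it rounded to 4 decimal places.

G0 X-3.00 Y0.00 Z0.10
G1 X-2.77 Y-1.15 E0.0195
G1 X-2.12 Y-2.12 E0.0389
G1 X-1.15 Y-2.77 E0.0583
G1 X0.00 Y-3.00 E0.0778
G1 X1.15 Y-2.77 E0.0973
G1 X2.12 Y-2.12 E0.1168
G1 X2.77 Y-1.15 E0.1362
G1 X3.00 Y0.00 E0.1557
G1 X2.77 Y1.15 E0.1752
G1 X2.12 Y2.12 E0.1946
G1 X1.15 Y2.77 E0.2140
G1 X0.00 Y3.00 E0.2335
G1 X-1.15 Y2.77 E0.2530
G1 X-2.12 Y2.12 E0.2724
G1 X-2.77 Y1.15 E0.2919
G1 X-3.00 Y0.00 E0.3114

At z = 0.1 mm: the cylinder: section is a regular 16-gon, circumradius r=3. The outline is a single polygon with 16 vertices. Extrusion per mm of travel: 0.4 × 0.1 / (π × 0.875²) = 0.016630. Accumulating E over each segment gives final E = 0.3114.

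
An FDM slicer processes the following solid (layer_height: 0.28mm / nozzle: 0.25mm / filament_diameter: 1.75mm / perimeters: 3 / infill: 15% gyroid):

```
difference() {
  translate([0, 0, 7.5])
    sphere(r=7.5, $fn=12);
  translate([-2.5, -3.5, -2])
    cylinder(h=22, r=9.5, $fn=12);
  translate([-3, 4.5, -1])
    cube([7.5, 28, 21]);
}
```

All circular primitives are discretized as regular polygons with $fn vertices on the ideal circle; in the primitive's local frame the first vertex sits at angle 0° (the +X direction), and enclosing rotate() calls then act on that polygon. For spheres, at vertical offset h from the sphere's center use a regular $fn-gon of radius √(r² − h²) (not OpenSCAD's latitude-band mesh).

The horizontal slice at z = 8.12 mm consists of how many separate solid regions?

At z = 8.12 mm: the sphere: section is a regular 12-gon, circumradius = √(r²−h²) = √(7.5²−0.62²) = 7.474; the r=9.5 cylinder at (-2.5, -3.5) gives a regular 12-gon of circumradius 9.5 (constant along its height); the cube at (-3, 4.5) (footprint 7.5×28) is included at this height; After the difference (first − rest): starting from the r=7.5 sphere, the r=9.5 cylinder at (-2.5, -3.5) partially overlaps it — only the 140.63 mm² overlap (of its 270.75 mm²) is removed, clipping the outline; the 7.5×28 cube at (-3, 4.5) partially overlaps it — only the 13.33 mm² overlap (of its 210.00 mm²) is removed, clipping the outline — 2 connected regions. The result has 2 disconnected regions.

2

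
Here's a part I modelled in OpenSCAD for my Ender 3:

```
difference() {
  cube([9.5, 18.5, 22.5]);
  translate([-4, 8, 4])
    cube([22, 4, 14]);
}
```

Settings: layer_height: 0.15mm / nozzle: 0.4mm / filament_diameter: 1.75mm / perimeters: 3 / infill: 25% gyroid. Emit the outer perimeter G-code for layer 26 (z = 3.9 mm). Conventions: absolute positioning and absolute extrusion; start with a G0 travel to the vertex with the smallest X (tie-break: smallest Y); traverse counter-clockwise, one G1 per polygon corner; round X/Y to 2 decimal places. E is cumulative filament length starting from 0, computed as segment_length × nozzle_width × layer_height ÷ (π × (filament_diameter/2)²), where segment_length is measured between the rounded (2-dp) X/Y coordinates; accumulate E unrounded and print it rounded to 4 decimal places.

At z = 3.9 mm: the 9.5×18.5 cube contributes its full rectangle; the cube at (-4, 8) does not reach this height (z outside [4, 18]); Taking the first minus the rest: none of the subtracted shapes is present at this height, so the 9.5×18.5 cube is unchanged — 1 connected region. The outline is a single polygon with 4 vertices. Extrusion per mm of travel: 0.4 × 0.15 / (π × 0.875²) = 0.024945. Accumulating E over each segment gives final E = 1.3969.

G0 X0.00 Y0.00 Z3.90
G1 X9.50 Y0.00 E0.2370
G1 X9.50 Y18.50 E0.6985
G1 X0.00 Y18.50 E0.9354
G1 X0.00 Y0.00 E1.3969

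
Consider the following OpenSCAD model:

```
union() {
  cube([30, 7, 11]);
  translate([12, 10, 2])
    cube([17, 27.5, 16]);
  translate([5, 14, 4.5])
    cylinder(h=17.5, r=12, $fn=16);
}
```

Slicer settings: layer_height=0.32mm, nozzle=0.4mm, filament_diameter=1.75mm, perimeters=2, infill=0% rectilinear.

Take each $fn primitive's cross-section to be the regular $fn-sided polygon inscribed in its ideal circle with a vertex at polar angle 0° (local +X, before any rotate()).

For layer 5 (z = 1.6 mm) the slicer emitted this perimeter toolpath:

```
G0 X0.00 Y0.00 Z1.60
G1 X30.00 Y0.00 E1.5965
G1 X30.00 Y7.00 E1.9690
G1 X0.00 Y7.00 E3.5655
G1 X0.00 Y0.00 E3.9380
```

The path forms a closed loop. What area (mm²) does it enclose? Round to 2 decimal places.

210.00 mm²

Apply the shoelace formula to the sequence of (X, Y) vertices; enclosed area = 210.00 mm².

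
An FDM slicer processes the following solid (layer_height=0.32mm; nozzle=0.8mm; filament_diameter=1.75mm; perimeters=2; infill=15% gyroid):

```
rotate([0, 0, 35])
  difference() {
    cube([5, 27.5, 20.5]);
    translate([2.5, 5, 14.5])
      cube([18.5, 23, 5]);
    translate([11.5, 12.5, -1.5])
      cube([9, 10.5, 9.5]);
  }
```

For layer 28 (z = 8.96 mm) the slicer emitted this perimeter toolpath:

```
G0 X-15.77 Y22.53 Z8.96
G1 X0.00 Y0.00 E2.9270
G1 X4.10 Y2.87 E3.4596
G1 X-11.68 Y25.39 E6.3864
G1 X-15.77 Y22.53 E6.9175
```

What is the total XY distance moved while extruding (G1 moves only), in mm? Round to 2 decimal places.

64.99 mm

Sum the Euclidean lengths of each G1 segment: total = 64.99 mm.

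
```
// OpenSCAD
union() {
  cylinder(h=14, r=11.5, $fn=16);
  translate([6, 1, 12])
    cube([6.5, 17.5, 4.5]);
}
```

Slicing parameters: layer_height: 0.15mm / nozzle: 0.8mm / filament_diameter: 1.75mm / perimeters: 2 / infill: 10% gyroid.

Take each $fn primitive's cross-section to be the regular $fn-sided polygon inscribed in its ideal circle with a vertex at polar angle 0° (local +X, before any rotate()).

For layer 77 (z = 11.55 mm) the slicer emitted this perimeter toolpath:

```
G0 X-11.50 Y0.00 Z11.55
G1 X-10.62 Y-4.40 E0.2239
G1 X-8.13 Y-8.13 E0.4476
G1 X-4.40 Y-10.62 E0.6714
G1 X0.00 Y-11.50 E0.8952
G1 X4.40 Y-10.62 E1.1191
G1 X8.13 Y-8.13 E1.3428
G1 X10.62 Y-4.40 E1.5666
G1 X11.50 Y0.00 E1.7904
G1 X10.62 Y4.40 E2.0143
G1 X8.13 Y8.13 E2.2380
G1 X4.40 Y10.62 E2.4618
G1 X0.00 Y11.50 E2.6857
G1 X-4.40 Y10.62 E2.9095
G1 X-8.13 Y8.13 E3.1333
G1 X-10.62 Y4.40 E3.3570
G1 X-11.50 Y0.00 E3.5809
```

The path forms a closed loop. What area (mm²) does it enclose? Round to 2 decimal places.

404.67 mm²

Apply the shoelace formula to the sequence of (X, Y) vertices; enclosed area = 404.67 mm².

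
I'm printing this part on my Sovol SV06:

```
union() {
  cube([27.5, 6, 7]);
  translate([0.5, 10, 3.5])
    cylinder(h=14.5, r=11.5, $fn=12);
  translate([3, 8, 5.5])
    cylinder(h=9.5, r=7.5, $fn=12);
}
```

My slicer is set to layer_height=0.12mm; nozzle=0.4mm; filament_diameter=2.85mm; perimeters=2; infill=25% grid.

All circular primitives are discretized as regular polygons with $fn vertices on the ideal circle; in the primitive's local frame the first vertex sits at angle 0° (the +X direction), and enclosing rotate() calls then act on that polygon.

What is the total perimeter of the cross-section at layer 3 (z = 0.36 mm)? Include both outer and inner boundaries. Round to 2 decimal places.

67.00 mm

At z = 0.36 mm: the 27.5×6 cube contributes its full rectangle (perimeter 67.00 mm); the cylinder at (0.5, 10) is not intersected at this z (z outside [3.5, 18]); the cylinder at (3, 8) is not intersected at this z (z outside [5.5, 15]); Taking the union: only the 27.5×6 cube is present, so the union is just that shape — boundary = 67.00 mm. Overall, the cross-section is a single solid region. Total boundary length (outer) = 67.00 mm.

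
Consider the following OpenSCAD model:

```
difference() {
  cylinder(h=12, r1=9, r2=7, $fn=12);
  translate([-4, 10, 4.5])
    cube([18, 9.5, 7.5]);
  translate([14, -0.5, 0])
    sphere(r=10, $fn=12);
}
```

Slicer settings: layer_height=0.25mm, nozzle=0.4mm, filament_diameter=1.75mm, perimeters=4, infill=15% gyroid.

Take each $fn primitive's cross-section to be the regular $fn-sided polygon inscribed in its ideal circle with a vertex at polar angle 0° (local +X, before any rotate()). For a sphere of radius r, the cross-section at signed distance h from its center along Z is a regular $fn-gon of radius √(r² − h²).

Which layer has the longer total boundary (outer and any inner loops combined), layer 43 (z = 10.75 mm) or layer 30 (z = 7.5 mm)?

Layer 43 (z = 10.75): the cone: at t=0.896 of its height the radius interpolates to r₁+(r₂−r₁)t = 7.208, giving a regular 12-gon of that circumradius (perimeter = 2·12·7.208·sin(180°/12) = 44.78 mm); the cube at (-4, 10) is present — its section is the full 18×9.5 rectangle (perimeter 55.00 mm); the sphere at (14, -0.5) does not reach this height (|z−center|=10.750 > r=10); Taking the first minus the rest: starting from the cone, the 18×9.5 cube at (-4, 10) misses the remaining region (no effect) — boundary = 44.78 mm. So its perimeter = 44.78 mm. Layer 30 (z = 7.5): the cone: at t=0.625 of its height the radius interpolates to r₁+(r₂−r₁)t = 7.750, giving a regular 12-gon of that circumradius (perimeter = 2·12·7.750·sin(180°/12) = 48.14 mm); the cube at (-4, 10) is present — its section is the full 18×9.5 rectangle (perimeter 55.00 mm); the r=10 sphere at (14, -0.5) slices to a regular 12-gon of circumradius 6.614 (√(r²−h²) with h=7.5 from center) (perimeter = 2·12·6.614·sin(180°/12) = 41.09 mm); Taking the first minus the rest: starting from the cone, the 18×9.5 cube at (-4, 10) misses the remaining region (no effect); the r=10 sphere at (14, -0.5) partially overlaps it — only the 0.21 mm² overlap (of its 131.25 mm²) is removed, clipping the outline — boundary = 48.14 mm. So its perimeter = 48.14 mm. Layer 30 is larger (48.14 vs 44.78 mm).

layer 30 (z = 7.5 mm)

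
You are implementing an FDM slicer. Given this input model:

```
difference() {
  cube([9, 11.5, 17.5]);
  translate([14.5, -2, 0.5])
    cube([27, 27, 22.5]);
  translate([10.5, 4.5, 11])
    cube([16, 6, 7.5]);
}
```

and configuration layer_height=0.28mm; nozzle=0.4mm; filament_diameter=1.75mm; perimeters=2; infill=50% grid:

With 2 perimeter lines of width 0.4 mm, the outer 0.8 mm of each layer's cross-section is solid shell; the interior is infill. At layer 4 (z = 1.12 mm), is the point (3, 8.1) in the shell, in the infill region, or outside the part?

infill

At z = 1.12 mm: the cube is present — its section is the full 9×11.5 rectangle; the 27×27 cube at (14.5, -2) contributes its full rectangle; the cube at (10.5, 4.5) is absent (z outside [11, 18.5]); Taking the first minus the rest: starting from the 9×11.5 cube, the 27×27 cube at (14.5, -2) misses the remaining region (no effect) — 1 connected region. Overall, the cross-section is a single solid region. The nearest boundary edge runs (0.00, 0.00)→(0.00, 11.50); distance from the point to it = 3.00 mm. The point is inside the cross-section and 3.00 mm from the nearest boundary — more than the 0.8 mm shell width (2 × 0.4), so it's in the infill interior.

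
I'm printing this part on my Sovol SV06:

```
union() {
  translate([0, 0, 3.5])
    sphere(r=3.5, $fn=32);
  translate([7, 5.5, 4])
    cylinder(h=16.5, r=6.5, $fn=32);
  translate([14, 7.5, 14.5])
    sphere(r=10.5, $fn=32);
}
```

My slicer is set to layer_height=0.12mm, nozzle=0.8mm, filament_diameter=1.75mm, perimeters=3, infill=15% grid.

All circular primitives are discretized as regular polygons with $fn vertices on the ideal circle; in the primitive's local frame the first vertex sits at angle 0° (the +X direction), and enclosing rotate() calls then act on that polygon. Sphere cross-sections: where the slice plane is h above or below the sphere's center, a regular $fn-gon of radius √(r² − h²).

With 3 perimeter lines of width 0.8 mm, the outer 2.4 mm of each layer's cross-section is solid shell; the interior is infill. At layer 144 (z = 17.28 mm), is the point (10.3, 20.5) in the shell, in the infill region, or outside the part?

outside

At z = 17.28 mm: the sphere is absent (|z−center|=13.780 > r=3.5); the r=6.5 cylinder at (7, 5.5) contributes a regular 32-gon of circumradius 6.5; the sphere at (14, 7.5): section is a regular 32-gon, circumradius = √(r²−h²) = √(10.5²−2.78²) = 10.125; Merging all regions: the regions partially overlap (shared area 92.74 mm²), so overlapping operands fuse into one piece — 1 connected region. Overall, the cross-section is a single solid region. The nearest boundary edge runs (10.13, 16.85)→(12.02, 17.43); distance from the point to it = 3.44 mm. The point is not inside any of the regions above, so it lies outside the cross-section (3.44 mm from the nearest boundary).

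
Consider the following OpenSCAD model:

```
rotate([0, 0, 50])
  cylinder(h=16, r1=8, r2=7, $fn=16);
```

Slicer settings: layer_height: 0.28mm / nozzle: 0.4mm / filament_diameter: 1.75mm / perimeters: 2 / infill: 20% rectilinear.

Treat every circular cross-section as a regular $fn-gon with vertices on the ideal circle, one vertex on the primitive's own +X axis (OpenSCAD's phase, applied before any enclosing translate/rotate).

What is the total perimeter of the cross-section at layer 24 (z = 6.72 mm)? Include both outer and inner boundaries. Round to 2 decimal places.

47.32 mm

At z = 6.72 mm: the cone contributes a regular 16-gon of circumradius 7.580 (interpolated between r1=8 and r2=7 at t=0.420) (perimeter = 2·16·7.580·sin(180°/16) = 47.32 mm); (rotated 50° about Z; rotation is an isometry so areas/perimeters/island counts are preserved). Overall, the cross-section is a single solid region. Total boundary length (outer) = 47.32 mm.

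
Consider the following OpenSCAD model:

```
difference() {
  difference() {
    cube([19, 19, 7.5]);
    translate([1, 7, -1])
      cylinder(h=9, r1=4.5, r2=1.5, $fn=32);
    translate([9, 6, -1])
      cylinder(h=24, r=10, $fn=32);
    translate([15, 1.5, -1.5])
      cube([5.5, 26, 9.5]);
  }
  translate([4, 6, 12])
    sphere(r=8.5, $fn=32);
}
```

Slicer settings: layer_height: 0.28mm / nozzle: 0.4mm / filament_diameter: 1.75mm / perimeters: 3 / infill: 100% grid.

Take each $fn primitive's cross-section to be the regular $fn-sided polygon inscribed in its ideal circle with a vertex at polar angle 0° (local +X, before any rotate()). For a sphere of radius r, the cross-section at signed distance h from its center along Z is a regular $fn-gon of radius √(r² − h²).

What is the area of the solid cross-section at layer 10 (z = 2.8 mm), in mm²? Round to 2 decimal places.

At z = 2.8 mm: the cube is present — its section is the full 19×19 rectangle (area 361.00 mm²); the cone at (1, 7): at t=0.422 of its height the radius interpolates to r₁+(r₂−r₁)t = 3.233, giving a regular 32-gon of that circumradius (area = (32/2)·3.233²·sin(360°/32) = 32.63 mm²); the cylinder at (9, 6): section is a regular 32-gon, circumradius r=10 (area = (32/2)·10.000²·sin(360°/32) = 312.14 mm²); the cube at (15, 1.5) is present — its section is the full 5.5×26 rectangle (area 143.00 mm²); Taking the first minus the rest: starting from the 19×19 cube (361.00 mm²), the cone at (1, 7) partially overlaps it — only the 22.66 mm² overlap (of its 32.63 mm²) is removed, clipping the outline; the r=10 cylinder at (9, 6) partially overlaps it — only the 239.77 mm² overlap (of its 312.14 mm²) is removed, clipping the outline; the 5.5×26 cube at (15, 1.5) partially overlaps it — only the 31.65 mm² overlap (of its 143.00 mm²) is removed, clipping the outline — area = 66.92 mm²; the sphere at (4, 6) is not intersected at this z (|z−center|=9.200 > r=8.5); Taking the first minus the rest: none of the subtracted shapes is present at this height, so the result so far is unchanged — area = 66.92 mm². Overall, the cross-section has 3 separate islands. Net area = 66.92 mm².

66.92 mm²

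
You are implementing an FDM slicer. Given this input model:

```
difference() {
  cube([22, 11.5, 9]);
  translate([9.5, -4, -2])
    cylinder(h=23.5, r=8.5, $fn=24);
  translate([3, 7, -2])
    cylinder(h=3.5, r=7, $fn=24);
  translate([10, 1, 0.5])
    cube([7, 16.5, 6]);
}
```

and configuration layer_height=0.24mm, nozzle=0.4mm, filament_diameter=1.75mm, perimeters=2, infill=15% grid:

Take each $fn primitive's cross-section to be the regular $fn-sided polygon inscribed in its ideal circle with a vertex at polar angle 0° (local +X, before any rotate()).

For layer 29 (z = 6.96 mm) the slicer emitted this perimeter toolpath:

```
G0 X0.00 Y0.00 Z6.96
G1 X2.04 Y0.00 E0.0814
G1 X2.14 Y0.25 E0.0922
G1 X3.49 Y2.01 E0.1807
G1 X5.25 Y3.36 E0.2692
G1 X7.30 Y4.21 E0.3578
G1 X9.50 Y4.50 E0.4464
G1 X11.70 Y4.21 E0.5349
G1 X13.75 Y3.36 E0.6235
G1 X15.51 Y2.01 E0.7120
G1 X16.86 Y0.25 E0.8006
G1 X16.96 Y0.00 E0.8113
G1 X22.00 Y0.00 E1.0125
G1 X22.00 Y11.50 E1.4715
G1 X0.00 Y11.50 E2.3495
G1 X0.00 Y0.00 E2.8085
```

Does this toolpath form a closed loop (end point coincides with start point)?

Start point (G0): (0.00, 0.00). End point (last G1): the path returns to the start — closed.

yes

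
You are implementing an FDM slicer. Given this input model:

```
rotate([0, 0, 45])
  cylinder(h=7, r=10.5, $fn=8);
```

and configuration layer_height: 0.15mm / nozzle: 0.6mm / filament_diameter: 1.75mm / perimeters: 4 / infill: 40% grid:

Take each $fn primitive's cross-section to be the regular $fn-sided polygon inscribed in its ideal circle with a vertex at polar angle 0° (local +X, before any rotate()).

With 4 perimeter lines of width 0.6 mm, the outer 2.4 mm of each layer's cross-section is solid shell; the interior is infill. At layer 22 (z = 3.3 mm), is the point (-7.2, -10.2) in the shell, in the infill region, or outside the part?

outside

At z = 3.3 mm: the r=10.5 cylinder contributes a regular 8-gon of circumradius 10.5; (rotated 45° about Z; rotation is an isometry so areas/perimeters/island counts are preserved). Overall, the cross-section is a single solid region. Undo the 45° rotation: the query point maps to (-12.304, -2.121) in the un-rotated model frame. The nearest boundary edge runs (-10.50, 0.00)→(-7.42, -7.42); distance from the point to it = 2.48 mm. The point is not inside any of the regions above, so it lies outside the cross-section (2.48 mm from the nearest boundary).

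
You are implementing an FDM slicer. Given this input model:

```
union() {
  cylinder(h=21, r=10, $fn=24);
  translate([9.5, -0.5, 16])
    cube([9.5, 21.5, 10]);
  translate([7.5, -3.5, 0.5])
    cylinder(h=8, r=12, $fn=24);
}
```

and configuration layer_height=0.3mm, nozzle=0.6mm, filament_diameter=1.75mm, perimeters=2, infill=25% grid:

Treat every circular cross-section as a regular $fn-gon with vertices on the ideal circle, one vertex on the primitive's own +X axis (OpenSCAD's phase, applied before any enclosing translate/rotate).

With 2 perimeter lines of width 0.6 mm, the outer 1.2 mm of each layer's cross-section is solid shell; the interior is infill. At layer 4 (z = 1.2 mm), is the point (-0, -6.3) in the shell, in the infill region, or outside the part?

infill

At z = 1.2 mm: the r=10 cylinder gives a regular 24-gon of circumradius 10 (constant along its height); the cube at (9.5, -0.5) does not reach this height (z outside [16, 26]); the r=12 cylinder at (7.5, -3.5) gives a regular 24-gon of circumradius 12 (constant along its height); Taking the union: the regions partially overlap (shared area 196.68 mm²), so overlapping operands fuse into one piece — 1 connected region. Overall, the cross-section is a single solid region. The nearest boundary edge runs (-0.99, -11.99)→(-2.85, -9.55); distance from the point to it = 4.32 mm. The point is inside the cross-section and 4.32 mm from the nearest boundary — more than the 1.2 mm shell width (2 × 0.6), so it's in the infill interior.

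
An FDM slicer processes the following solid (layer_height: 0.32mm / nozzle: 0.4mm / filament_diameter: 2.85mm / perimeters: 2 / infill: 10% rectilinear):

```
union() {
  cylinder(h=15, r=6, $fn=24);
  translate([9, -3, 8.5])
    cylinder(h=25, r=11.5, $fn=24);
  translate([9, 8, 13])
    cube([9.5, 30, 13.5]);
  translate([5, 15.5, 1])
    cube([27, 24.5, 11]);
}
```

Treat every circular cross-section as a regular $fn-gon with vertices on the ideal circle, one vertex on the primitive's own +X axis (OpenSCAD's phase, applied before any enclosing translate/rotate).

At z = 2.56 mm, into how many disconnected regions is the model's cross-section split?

2

At z = 2.56 mm: the r=6 cylinder gives a regular 24-gon of circumradius 6 (constant along its height); the cylinder at (9, -3) is not intersected at this z (z outside [8.5, 33.5]); the cube at (9, 8) does not reach this height (z outside [13, 26.5]); the cube at (5, 15.5) is present — its section is the full 27×24.5 rectangle; Merging all regions: the 2 present regions are separate (no shared area or edge), so areas and boundary lengths simply add and each stays a separate island — 2 connected regions. The result has 2 disconnected regions.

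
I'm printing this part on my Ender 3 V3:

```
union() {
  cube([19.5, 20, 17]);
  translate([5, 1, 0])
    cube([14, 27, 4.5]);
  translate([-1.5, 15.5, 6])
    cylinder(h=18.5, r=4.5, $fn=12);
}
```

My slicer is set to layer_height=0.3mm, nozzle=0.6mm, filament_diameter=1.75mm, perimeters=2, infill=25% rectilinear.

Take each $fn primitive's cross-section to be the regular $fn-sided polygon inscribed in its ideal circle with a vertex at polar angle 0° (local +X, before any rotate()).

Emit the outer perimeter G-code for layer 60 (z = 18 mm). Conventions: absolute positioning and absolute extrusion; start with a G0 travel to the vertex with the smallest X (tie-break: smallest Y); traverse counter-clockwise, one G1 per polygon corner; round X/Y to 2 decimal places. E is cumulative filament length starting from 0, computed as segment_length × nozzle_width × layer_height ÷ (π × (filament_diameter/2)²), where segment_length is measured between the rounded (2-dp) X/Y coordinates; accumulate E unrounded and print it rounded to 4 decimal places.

G0 X-6.00 Y15.50 Z18.00
G1 X-5.40 Y13.25 E0.1743
G1 X-3.75 Y11.60 E0.3489
G1 X-1.50 Y11.00 E0.5232
G1 X0.75 Y11.60 E0.6974
G1 X2.40 Y13.25 E0.8720
G1 X3.00 Y15.50 E1.0463
G1 X2.40 Y17.75 E1.2206
G1 X0.75 Y19.40 E1.3952
G1 X-1.50 Y20.00 E1.5695
G1 X-3.75 Y19.40 E1.7437
G1 X-5.40 Y17.75 E1.9183
G1 X-6.00 Y15.50 E2.0926

At z = 18 mm: the cube is absent (z outside [0, 17]); the cube at (5, 1) does not reach this height (z outside [0, 4.5]); the cylinder at (-1.5, 15.5): section is a regular 12-gon, circumradius r=4.5; Combining (union): only the r=4.5 cylinder at (-1.5, 15.5) is present, so the union is just that shape — 1 connected region. The outline is a single polygon with 12 vertices. Extrusion per mm of travel: 0.6 × 0.3 / (π × 0.875²) = 0.074835. Accumulating E over each segment gives final E = 2.0926.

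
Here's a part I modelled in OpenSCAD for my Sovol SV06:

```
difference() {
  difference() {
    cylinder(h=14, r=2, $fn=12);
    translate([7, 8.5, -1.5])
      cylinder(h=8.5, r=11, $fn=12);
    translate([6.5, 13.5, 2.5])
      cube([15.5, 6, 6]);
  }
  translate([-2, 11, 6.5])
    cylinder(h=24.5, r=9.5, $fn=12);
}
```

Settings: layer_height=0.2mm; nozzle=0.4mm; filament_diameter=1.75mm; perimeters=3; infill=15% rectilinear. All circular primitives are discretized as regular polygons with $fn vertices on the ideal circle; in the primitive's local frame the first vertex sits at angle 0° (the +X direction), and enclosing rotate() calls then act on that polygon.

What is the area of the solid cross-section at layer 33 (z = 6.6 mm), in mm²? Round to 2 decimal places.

At z = 6.6 mm: the r=2 cylinder gives a regular 12-gon of circumradius 2 (constant along its height) (area = (12/2)·2.000²·sin(360°/12) = 12.00 mm²); the cylinder at (7, 8.5): section is a regular 12-gon, circumradius r=11 (area = (12/2)·11.000²·sin(360°/12) = 363.00 mm²); the cube at (6.5, 13.5) (footprint 15.5×6) is included at this height (area 93.00 mm²); After the difference (first − rest): starting from the r=2 cylinder (12.00 mm²), the r=11 cylinder at (7, 8.5) partially overlaps it — only the 4.70 mm² overlap (of its 363.00 mm²) is removed, clipping the outline; the 15.5×6 cube at (6.5, 13.5) misses the remaining region (no effect) — area = 7.30 mm²; the r=9.5 cylinder at (-2, 11) gives a regular 12-gon of circumradius 9.5 (constant along its height) (area = (12/2)·9.500²·sin(360°/12) = 270.75 mm²); After the difference (first − rest): starting from the result so far (7.30 mm²), the r=9.5 cylinder at (-2, 11) misses the remaining region (no effect) — area = 7.30 mm². Overall, the cross-section is a single solid region. Net area = 7.30 mm².

7.30 mm²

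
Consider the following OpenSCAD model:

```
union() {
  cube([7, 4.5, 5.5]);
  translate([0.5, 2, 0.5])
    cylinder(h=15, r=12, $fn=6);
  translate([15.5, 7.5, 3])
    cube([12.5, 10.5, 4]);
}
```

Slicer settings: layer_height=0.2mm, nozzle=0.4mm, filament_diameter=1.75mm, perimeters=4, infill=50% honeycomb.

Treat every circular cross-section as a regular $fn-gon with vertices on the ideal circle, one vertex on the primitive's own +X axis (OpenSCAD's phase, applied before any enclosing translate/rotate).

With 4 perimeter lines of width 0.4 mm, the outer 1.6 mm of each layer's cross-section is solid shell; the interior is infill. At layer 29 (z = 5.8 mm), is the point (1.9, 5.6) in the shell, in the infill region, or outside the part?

infill

At z = 5.8 mm: the cube is not intersected at this z (z outside [0, 5.5]); the cylinder at (0.5, 2): section is a regular 6-gon, circumradius r=12; the cube at (15.5, 7.5) (footprint 12.5×10.5) is included at this height; Combining (union): the 2 present regions are separate (no shared area or edge), so areas and boundary lengths simply add and each stays a separate island — 2 connected regions. Overall, the cross-section has 2 separate islands. The nearest boundary edge runs (-5.50, 12.39)→(6.50, 12.39); distance from the point to it = 6.79 mm. (Shell/infill is judged within the island containing the point — the largest one.) The point is inside the cross-section and 6.79 mm from the nearest boundary — more than the 1.6 mm shell width (4 × 0.4), so it's in the infill interior.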